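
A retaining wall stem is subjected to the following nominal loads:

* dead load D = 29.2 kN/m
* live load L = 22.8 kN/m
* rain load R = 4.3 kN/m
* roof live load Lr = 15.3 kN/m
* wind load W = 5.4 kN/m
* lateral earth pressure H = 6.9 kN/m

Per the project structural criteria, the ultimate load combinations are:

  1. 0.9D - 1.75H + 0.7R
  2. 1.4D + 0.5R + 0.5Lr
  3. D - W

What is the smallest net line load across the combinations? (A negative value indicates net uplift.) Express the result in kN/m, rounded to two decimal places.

1. 0.9(29.2) - 1.75(6.9) + 0.7(4.3) = 17.22
2. 1.4(29.2) + 0.5(4.3) + 0.5(15.3) = 40.88 + 2.15 + 7.65 = 50.68
3. 1.0(29.2) - 1.0(5.4) = 29.20 - 5.40 = 23.80
Combination 1 gives the minimum: 17.22 kN/m.

17.22 kN/m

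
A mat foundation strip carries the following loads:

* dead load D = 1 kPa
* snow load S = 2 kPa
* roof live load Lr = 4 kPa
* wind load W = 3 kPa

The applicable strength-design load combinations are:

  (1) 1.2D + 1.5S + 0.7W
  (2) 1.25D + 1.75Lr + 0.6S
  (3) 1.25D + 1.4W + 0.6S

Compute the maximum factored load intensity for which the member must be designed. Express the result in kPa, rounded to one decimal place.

9.5 kPa

(1) 1.2(1) + 1.5(2) + 0.7(3) = 1.2 + 3.0 + 2.1 = 6.3
(2) 1.25(1) + 1.75(4) + 0.6(2) = 1.3 + 7.0 + 1.2 = 9.5
(3) 1.25(1) + 1.4(3) + 0.6(2) = 1.3 + 4.2 + 1.2 = 6.7
Combination 2 governs: q_u = 9.5 kPa.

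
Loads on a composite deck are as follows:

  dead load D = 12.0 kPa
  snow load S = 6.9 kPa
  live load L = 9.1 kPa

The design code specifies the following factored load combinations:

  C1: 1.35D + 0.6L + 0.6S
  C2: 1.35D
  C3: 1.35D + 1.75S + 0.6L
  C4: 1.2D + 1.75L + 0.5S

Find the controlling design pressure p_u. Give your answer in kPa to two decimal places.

C1: 1.35(12.0) + 0.6(9.1) + 0.6(6.9) = 16.20 + 5.46 + 4.14 = 25.80
C2: 1.35(12.0) = 16.20
C3: 1.35(12.0) + 1.75(6.9) + 0.6(9.1) = 16.20 + 12.08 + 5.46 = 33.74
C4: 1.2(12.0) + 1.75(9.1) + 0.5(6.9) = 14.40 + 15.93 + 3.45 = 33.78
The controlling combination is 4, giving 33.78 kPa.

33.78 kPa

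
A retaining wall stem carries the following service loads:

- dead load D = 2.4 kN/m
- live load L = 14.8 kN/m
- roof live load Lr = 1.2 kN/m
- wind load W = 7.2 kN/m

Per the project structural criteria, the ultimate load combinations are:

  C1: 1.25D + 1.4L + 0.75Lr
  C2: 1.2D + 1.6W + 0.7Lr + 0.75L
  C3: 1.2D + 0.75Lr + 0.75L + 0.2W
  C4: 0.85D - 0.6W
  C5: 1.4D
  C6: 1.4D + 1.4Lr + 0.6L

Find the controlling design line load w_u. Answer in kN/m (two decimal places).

26.34 kN/m

C1: 1.25(2.4) + 1.4(14.8) + 0.75(1.2) = 3.00 + 20.72 + 0.90 = 24.62
C2: 1.2(2.4) + 1.6(7.2) + 0.7(1.2) + 0.75(14.8) = 2.88 + 11.52 + 0.84 + 11.10 = 26.34
C3: 1.2(2.4) + 0.75(1.2) + 0.75(14.8) + 0.2(7.2) = 2.88 + 0.90 + 11.10 + 1.44 = 16.32
C4: 0.85(2.4) - 0.6(7.2) = 2.04 - 4.32 = -2.28
C5: 1.4(2.4) = 3.36
C6: 1.4(2.4) + 1.4(1.2) + 0.6(14.8) = 3.36 + 1.68 + 8.88 = 13.92
Maximum is from combination 2.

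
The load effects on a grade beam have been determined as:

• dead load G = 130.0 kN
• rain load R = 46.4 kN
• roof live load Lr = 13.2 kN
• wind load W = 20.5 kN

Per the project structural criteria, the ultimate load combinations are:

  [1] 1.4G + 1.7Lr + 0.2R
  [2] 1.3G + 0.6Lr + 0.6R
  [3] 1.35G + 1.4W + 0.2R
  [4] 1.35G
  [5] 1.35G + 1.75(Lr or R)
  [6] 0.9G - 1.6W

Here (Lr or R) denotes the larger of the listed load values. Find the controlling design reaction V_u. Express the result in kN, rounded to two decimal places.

(Lr or R) → R = 46.4 kN.
[1] 1.4(130.0) + 1.7(13.2) + 0.2(46.4) = 182.00 + 22.44 + 9.28 = 213.72
[2] 1.3(130.0) + 0.6(13.2) + 0.6(46.4) = 169.00 + 7.92 + 27.84 = 204.76
[3] 1.35(130.0) + 1.4(20.5) + 0.2(46.4) = 175.50 + 28.70 + 9.28 = 213.48
[4] 1.35(130.0) = 175.50
[5] 1.35(130.0) + 1.75(46.4) = 175.50 + 81.20 = 256.70
[6] 0.9(130.0) - 1.6(20.5) = 117.00 - 32.80 = 84.20
Maximum is from combination 5.

256.70 kN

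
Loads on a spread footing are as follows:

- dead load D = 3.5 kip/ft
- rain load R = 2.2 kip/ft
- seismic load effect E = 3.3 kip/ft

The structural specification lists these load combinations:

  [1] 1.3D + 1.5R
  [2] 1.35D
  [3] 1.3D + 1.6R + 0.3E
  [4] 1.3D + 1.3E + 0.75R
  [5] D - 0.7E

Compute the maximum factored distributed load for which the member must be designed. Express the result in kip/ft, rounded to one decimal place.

10.5 kip/ft

[1] 1.3(3.5) + 1.5(2.2) = 7.9
[2] 1.35(3.5) = 4.7
[3] 1.3(3.5) + 1.6(2.2) + 0.3(3.3) = 9.1
[4] 1.3(3.5) + 1.3(3.3) + 0.75(2.2) = 10.5
[5] 1.0(3.5) - 0.7(3.3) = 1.2
Combination 4 governs: w_u = 10.5 kip/ft.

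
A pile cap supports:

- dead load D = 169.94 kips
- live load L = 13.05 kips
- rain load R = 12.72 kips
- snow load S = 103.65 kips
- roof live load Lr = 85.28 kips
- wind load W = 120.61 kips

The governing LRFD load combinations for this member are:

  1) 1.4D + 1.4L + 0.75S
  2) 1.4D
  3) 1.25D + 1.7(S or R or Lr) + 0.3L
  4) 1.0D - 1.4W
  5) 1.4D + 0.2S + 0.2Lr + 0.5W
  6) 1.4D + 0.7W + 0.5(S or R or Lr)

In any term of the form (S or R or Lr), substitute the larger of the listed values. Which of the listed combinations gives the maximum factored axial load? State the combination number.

(S or R or Lr) → S = 103.65 kips.
1) 1.4(169.94) + 1.4(13.05) + 0.75(103.65) = 333.92
2) 1.4(169.94) = 237.92
3) 1.25(169.94) + 1.7(103.65) + 0.3(13.05) = 392.55
4) 1.0(169.94) - 1.4(120.61) = 169.94 - 168.85 = 1.09
5) 1.4(169.94) + 0.2(103.65) + 0.2(85.28) + 0.5(120.61) = 336.01
6) 1.4(169.94) + 0.7(120.61) + 0.5(103.65) = 374.17
The largest value is 392.55 kips from combination 3.

Combination 3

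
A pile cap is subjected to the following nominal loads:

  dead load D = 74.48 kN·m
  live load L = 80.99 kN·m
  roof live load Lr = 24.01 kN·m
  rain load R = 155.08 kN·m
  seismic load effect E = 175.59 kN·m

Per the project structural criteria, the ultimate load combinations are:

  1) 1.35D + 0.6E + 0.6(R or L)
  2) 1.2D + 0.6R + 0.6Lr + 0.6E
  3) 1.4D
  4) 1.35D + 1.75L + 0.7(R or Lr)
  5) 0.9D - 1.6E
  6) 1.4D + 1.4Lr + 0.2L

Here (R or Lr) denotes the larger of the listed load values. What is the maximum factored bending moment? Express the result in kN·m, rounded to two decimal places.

350.84 kN·m

(R or L) → R = 155.08 kN·m; (R or Lr) → R = 155.08 kN·m.
1) 1.35(74.48) + 0.6(175.59) + 0.6(155.08) = 298.95
2) 1.2(74.48) + 0.6(155.08) + 0.6(24.01) + 0.6(175.59) = 302.18
3) 1.4(74.48) = 104.27
4) 1.35(74.48) + 1.75(80.99) + 0.7(155.08) = 350.84
5) 0.9(74.48) - 1.6(175.59) = -213.91
6) 1.4(74.48) + 1.4(24.01) + 0.2(80.99) = 154.08
Combination 4 governs: M_u = 350.84 kN·m.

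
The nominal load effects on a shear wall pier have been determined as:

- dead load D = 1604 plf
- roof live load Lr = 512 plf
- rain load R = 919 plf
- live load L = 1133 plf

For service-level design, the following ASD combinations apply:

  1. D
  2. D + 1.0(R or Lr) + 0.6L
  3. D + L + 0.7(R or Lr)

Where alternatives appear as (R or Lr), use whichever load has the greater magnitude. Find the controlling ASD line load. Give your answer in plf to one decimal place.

3380.3 plf

(R or Lr) → R = 919 plf.
1. 1.0(1604) = 1604.0
2. 1.0(1604) + 1.0(919) + 0.6(1133) = 1604.0 + 919.0 + 679.8 = 3202.8
3. 1.0(1604) + 1.0(1133) + 0.7(919) = 1604.0 + 1133.0 + 643.3 = 3380.3
Combination 3 governs: w = 3380.3 plf.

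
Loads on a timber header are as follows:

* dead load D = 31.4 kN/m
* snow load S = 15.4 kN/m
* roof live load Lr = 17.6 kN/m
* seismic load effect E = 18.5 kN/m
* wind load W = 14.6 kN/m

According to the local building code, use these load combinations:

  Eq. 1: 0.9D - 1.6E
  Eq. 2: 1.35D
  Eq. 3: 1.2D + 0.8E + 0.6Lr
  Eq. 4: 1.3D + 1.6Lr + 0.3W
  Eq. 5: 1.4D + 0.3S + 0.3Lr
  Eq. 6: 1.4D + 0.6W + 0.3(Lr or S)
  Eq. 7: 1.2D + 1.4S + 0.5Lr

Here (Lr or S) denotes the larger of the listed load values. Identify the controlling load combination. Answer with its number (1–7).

(Lr or S) → Lr = 17.6 kN/m.
Eq. 1: 0.9(31.4) - 1.6(18.5) = 28.3 - 29.6 = -1.3
Eq. 2: 1.35(31.4) = 42.4
Eq. 3: 1.2(31.4) + 0.8(18.5) + 0.6(17.6) = 63.0
Eq. 4: 1.3(31.4) + 1.6(17.6) + 0.3(14.6) = 40.8 + 28.2 + 4.4 = 73.4
Eq. 5: 1.4(31.4) + 0.3(15.4) + 0.3(17.6) = 44.0 + 4.6 + 5.3 = 53.9
Eq. 6: 1.4(31.4) + 0.6(14.6) + 0.3(17.6) = 58.0
Eq. 7: 1.2(31.4) + 1.4(15.4) + 0.5(17.6) = 68.0
The largest value is 73.4 kN/m from combination 4.

Combination 4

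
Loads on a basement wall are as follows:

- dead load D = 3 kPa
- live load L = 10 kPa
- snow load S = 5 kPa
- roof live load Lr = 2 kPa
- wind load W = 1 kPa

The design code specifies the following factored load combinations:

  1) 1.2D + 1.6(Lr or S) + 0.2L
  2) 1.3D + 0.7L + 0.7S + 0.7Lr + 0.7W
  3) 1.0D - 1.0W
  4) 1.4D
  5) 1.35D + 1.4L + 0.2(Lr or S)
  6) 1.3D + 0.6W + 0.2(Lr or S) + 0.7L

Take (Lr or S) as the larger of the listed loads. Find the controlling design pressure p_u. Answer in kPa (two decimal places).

(Lr or S) → S = 5 kPa.
1) 1.2(3) + 1.6(5) + 0.2(10) = 3.60 + 8.00 + 2.00 = 13.60
2) 1.3(3) + 0.7(10) + 0.7(5) + 0.7(2) + 0.7(1) = 3.90 + 7.00 + 3.50 + 1.40 + 0.70 = 16.50
3) 1.0(3) - 1.0(1) = 3.00 - 1.00 = 2.00
4) 1.4(3) = 4.20
5) 1.35(3) + 1.4(10) + 0.2(5) = 4.05 + 14.00 + 1.00 = 19.05
6) 1.3(3) + 0.6(1) + 0.2(5) + 0.7(10) = 3.90 + 0.60 + 1.00 + 7.00 = 12.50
Combination 5 governs: p_u = 19.05 kPa.

19.05 kPa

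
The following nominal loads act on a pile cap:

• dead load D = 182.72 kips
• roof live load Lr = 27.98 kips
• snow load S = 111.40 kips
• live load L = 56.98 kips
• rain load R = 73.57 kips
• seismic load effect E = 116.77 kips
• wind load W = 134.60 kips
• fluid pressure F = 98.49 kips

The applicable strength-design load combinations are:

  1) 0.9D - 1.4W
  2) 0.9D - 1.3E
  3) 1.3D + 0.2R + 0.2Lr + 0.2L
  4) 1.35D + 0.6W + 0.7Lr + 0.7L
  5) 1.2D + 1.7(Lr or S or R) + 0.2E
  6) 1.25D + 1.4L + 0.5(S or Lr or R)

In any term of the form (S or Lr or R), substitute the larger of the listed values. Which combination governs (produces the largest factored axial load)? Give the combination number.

(Lr or S or R) → S = 111.40 kips; (S or Lr or R) → S = 111.40 kips.
1) 0.9(182.72) - 1.4(134.60) = -23.99
2) 0.9(182.72) - 1.3(116.77) = 12.65
3) 1.3(182.72) + 0.2(73.57) + 0.2(27.98) + 0.2(56.98) = 269.24
4) 1.35(182.72) + 0.6(134.60) + 0.7(27.98) + 0.7(56.98) = 386.90
5) 1.2(182.72) + 1.7(111.40) + 0.2(116.77) = 432.00
6) 1.25(182.72) + 1.4(56.98) + 0.5(111.40) = 363.87
The largest value is 432.00 kips from combination 5.

Combination 5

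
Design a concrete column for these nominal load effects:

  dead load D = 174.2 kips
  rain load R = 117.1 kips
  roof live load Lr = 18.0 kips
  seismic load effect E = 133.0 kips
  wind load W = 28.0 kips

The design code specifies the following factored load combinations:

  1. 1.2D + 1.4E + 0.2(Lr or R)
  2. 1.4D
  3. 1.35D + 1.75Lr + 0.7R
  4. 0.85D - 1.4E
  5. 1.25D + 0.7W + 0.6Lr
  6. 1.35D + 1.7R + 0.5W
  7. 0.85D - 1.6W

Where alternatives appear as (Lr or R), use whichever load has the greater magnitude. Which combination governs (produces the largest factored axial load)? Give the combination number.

Combination 6

(Lr or R) → R = 117.1 kips.
1. 1.2(174.2) + 1.4(133.0) + 0.2(117.1) = 418.7
2. 1.4(174.2) = 243.9
3. 1.35(174.2) + 1.75(18.0) + 0.7(117.1) = 348.6
4. 0.85(174.2) - 1.4(133.0) = 148.1 - 186.2 = -38.1
5. 1.25(174.2) + 0.7(28.0) + 0.6(18.0) = 217.8 + 19.6 + 10.8 = 248.2
6. 1.35(174.2) + 1.7(117.1) + 0.5(28.0) = 448.2
7. 0.85(174.2) - 1.6(28.0) = 148.1 - 44.8 = 103.3
The largest value is 448.2 kips from combination 6.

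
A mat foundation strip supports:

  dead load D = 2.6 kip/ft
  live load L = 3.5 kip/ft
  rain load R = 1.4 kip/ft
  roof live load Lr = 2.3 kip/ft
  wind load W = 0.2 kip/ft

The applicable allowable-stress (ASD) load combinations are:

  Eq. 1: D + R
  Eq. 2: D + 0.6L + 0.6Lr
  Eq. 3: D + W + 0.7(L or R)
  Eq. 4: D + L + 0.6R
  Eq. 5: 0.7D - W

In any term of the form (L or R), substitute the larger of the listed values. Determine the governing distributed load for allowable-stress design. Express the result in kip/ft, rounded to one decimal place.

(L or R) → L = 3.5 kip/ft.
Eq. 1: 1.0(2.6) + 1.0(1.4) = 2.6 + 1.4 = 4.0
Eq. 2: 1.0(2.6) + 0.6(3.5) + 0.6(2.3) = 2.6 + 2.1 + 1.4 = 6.1
Eq. 3: 1.0(2.6) + 1.0(0.2) + 0.7(3.5) = 2.6 + 0.2 + 2.5 = 5.3
Eq. 4: 1.0(2.6) + 1.0(3.5) + 0.6(1.4) = 2.6 + 3.5 + 0.8 = 6.9
Eq. 5: 0.7(2.6) - 1.0(0.2) = 1.8 - 0.2 = 1.6
The controlling combination is 4, giving 6.9 kip/ft.

6.9 kip/ft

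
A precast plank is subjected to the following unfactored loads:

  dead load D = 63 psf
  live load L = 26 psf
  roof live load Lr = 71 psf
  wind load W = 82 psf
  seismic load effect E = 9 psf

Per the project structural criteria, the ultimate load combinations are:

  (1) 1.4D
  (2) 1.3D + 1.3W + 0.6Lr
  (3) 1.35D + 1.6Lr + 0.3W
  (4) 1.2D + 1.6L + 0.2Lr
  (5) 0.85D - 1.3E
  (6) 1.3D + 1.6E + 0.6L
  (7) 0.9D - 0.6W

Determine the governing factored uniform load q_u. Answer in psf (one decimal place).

(1) 1.4(63) = 88.2
(2) 1.3(63) + 1.3(82) + 0.6(71) = 81.9 + 106.6 + 42.6 = 231.1
(3) 1.35(63) + 1.6(71) + 0.3(82) = 85.1 + 113.6 + 24.6 = 223.3
(4) 1.2(63) + 1.6(26) + 0.2(71) = 75.6 + 41.6 + 14.2 = 131.4
(5) 0.85(63) - 1.3(9) = 53.6 - 11.7 = 41.9
(6) 1.3(63) + 1.6(9) + 0.6(26) = 81.9 + 14.4 + 15.6 = 111.9
(7) 0.9(63) - 0.6(82) = 56.7 - 49.2 = 7.5
Maximum is from combination 2.

231.1 psf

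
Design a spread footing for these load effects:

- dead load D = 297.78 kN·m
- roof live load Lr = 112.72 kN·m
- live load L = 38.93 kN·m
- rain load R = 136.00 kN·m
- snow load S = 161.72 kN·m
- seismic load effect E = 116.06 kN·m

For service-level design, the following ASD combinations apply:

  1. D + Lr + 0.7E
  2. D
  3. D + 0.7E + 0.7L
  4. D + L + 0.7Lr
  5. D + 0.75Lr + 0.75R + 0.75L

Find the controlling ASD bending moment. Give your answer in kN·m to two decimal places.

513.52 kN·m

1. 1.0(297.78) + 1.0(112.72) + 0.7(116.06) = 491.74
2. 1.0(297.78) = 297.78
3. 1.0(297.78) + 0.7(116.06) + 0.7(38.93) = 406.27
4. 1.0(297.78) + 1.0(38.93) + 0.7(112.72) = 415.61
5. 1.0(297.78) + 0.75(112.72) + 0.75(136.00) + 0.75(38.93) = 513.52
Combination 5 governs: M = 513.52 kN·m.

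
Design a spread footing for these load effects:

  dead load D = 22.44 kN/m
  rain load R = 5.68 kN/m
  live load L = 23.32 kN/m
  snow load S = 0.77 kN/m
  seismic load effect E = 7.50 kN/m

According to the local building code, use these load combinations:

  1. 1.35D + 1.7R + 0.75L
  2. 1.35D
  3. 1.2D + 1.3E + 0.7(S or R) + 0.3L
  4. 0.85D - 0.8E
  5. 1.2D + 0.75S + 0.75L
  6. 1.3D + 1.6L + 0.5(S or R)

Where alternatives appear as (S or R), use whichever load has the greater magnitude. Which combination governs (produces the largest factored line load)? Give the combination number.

(S or R) → R = 5.68 kN/m.
1. 1.35(22.44) + 1.7(5.68) + 0.75(23.32) = 30.29 + 9.66 + 17.49 = 57.44
2. 1.35(22.44) = 30.29
3. 1.2(22.44) + 1.3(7.50) + 0.7(5.68) + 0.3(23.32) = 47.65
4. 0.85(22.44) - 0.8(7.50) = 19.07 - 6.00 = 13.07
5. 1.2(22.44) + 0.75(0.77) + 0.75(23.32) = 26.93 + 0.58 + 17.49 = 45.00
6. 1.3(22.44) + 1.6(23.32) + 0.5(5.68) = 29.17 + 37.31 + 2.84 = 69.32
The largest value is 69.32 kN/m from combination 6.

Combination 6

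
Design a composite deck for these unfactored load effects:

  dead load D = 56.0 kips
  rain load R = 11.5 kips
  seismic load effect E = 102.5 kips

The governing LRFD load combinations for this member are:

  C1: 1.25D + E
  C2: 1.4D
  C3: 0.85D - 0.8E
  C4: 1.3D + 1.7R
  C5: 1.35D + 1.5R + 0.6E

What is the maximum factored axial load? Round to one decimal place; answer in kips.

C1: 1.25(56.0) + 1.0(102.5) = 172.5
C2: 1.4(56.0) = 78.4
C3: 0.85(56.0) - 0.8(102.5) = -34.4
C4: 1.3(56.0) + 1.7(11.5) = 92.4
C5: 1.35(56.0) + 1.5(11.5) + 0.6(102.5) = 154.4
Maximum is from combination 1.

172.5 kips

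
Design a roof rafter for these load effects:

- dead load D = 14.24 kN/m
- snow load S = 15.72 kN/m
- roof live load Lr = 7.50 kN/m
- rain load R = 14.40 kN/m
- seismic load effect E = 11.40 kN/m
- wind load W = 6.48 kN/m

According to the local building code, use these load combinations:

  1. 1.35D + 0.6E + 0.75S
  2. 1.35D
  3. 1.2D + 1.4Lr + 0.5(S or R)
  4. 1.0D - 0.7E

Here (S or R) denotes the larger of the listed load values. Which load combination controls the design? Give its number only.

(S or R) → S = 15.72 kN/m.
1. 1.35(14.24) + 0.6(11.40) + 0.75(15.72) = 19.22 + 6.84 + 11.79 = 37.85
2. 1.35(14.24) = 19.22
3. 1.2(14.24) + 1.4(7.50) + 0.5(15.72) = 17.09 + 10.50 + 7.86 = 35.45
4. 1.0(14.24) - 0.7(11.40) = 14.24 - 7.98 = 6.26
The largest value is 37.85 kN/m from combination 1.

Combination 1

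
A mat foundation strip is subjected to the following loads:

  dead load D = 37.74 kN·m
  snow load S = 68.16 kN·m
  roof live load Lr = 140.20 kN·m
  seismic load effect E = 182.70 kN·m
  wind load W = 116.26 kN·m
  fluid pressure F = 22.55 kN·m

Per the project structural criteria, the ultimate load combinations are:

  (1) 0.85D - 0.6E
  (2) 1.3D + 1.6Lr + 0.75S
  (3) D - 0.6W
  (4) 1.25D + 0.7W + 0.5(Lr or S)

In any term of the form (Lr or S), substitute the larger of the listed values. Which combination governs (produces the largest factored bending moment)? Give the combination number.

(Lr or S) → Lr = 140.20 kN·m.
(1) 0.85(37.74) - 0.6(182.70) = 32.08 - 109.62 = -77.54
(2) 1.3(37.74) + 1.6(140.20) + 0.75(68.16) = 49.06 + 224.32 + 51.12 = 324.50
(3) 1.0(37.74) - 0.6(116.26) = 37.74 - 69.76 = -32.02
(4) 1.25(37.74) + 0.7(116.26) + 0.5(140.20) = 47.18 + 81.38 + 70.10 = 198.66
The largest value is 324.50 kN·m from combination 2.

Combination 2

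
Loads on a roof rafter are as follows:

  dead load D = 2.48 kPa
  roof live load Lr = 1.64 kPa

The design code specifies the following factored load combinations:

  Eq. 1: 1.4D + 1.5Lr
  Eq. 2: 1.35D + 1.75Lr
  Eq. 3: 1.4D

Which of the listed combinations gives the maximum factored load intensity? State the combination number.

Eq. 1: 1.4(2.48) + 1.5(1.64) = 3.47 + 2.46 = 5.93
Eq. 2: 1.35(2.48) + 1.75(1.64) = 3.35 + 2.87 = 6.22
Eq. 3: 1.4(2.48) = 3.47
The largest value is 6.22 kPa from combination 2.

Combination 2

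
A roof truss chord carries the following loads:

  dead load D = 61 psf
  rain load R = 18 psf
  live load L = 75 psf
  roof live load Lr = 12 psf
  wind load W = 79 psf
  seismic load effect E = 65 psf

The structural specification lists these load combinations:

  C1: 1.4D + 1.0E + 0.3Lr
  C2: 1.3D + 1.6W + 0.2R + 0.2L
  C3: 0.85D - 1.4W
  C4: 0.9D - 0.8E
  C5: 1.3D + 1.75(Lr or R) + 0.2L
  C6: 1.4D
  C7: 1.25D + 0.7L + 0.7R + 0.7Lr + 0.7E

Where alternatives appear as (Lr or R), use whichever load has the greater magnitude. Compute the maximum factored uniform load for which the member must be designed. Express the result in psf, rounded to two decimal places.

(Lr or R) → R = 18 psf.
C1: 1.4(61) + 1.0(65) + 0.3(12) = 85.40 + 65.00 + 3.60 = 154.00
C2: 1.3(61) + 1.6(79) + 0.2(18) + 0.2(75) = 79.30 + 126.40 + 3.60 + 15.00 = 224.30
C3: 0.85(61) - 1.4(79) = 51.85 - 110.60 = -58.75
C4: 0.9(61) - 0.8(65) = 54.90 - 52.00 = 2.90
C5: 1.3(61) + 1.75(18) + 0.2(75) = 79.30 + 31.50 + 15.00 = 125.80
C6: 1.4(61) = 85.40
C7: 1.25(61) + 0.7(75) + 0.7(18) + 0.7(12) + 0.7(65) = 76.25 + 52.50 + 12.60 + 8.40 + 45.50 = 195.25
Combination 2 governs: q_u = 224.30 psf.

224.30 psf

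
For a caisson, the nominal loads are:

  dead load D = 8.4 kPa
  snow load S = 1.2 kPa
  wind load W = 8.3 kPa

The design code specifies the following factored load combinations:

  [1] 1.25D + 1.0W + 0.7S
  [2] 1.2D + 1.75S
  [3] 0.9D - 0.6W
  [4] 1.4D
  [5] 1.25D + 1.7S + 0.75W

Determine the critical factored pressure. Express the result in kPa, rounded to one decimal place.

19.6 kPa

[1] 1.25(8.4) + 1.0(8.3) + 0.7(1.2) = 19.6
[2] 1.2(8.4) + 1.75(1.2) = 12.2
[3] 0.9(8.4) - 0.6(8.3) = 2.6
[4] 1.4(8.4) = 11.8
[5] 1.25(8.4) + 1.7(1.2) + 0.75(8.3) = 18.8
The controlling combination is 1, giving 19.6 kPa.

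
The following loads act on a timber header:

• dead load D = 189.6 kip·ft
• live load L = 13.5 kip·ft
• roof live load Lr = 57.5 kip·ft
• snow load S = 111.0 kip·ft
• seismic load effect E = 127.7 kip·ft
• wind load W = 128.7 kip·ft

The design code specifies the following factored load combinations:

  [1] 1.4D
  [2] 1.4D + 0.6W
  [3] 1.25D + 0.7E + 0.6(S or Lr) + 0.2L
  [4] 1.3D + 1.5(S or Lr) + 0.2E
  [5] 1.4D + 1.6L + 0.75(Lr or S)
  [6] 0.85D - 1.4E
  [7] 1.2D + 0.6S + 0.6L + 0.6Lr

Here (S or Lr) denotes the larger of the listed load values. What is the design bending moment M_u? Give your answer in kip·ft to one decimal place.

438.5 kip·ft

(S or Lr) → S = 111.0 kip·ft; (Lr or S) → S = 111.0 kip·ft.
[1] 1.4(189.6) = 265.4
[2] 1.4(189.6) + 0.6(128.7) = 342.7
[3] 1.25(189.6) + 0.7(127.7) + 0.6(111.0) + 0.2(13.5) = 395.7
[4] 1.3(189.6) + 1.5(111.0) + 0.2(127.7) = 438.5
[5] 1.4(189.6) + 1.6(13.5) + 0.75(111.0) = 370.3
[6] 0.85(189.6) - 1.4(127.7) = -17.6
[7] 1.2(189.6) + 0.6(111.0) + 0.6(13.5) + 0.6(57.5) = 336.7
The controlling combination is 4, giving 438.5 kip·ft.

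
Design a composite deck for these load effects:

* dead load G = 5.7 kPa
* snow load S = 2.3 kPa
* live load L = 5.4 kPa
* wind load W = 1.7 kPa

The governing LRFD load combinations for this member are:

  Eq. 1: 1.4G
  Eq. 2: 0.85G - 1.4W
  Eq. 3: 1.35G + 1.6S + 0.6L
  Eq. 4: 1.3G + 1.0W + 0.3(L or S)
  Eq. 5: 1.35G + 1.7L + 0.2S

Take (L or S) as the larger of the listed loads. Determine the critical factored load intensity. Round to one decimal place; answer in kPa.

(L or S) → L = 5.4 kPa.
Eq. 1: 1.4(5.7) = 8.0
Eq. 2: 0.85(5.7) - 1.4(1.7) = 2.5
Eq. 3: 1.35(5.7) + 1.6(2.3) + 0.6(5.4) = 7.7 + 3.7 + 3.2 = 14.6
Eq. 4: 1.3(5.7) + 1.0(1.7) + 0.3(5.4) = 7.4 + 1.7 + 1.6 = 10.7
Eq. 5: 1.35(5.7) + 1.7(5.4) + 0.2(2.3) = 17.3
Maximum is from combination 5.

17.3 kPa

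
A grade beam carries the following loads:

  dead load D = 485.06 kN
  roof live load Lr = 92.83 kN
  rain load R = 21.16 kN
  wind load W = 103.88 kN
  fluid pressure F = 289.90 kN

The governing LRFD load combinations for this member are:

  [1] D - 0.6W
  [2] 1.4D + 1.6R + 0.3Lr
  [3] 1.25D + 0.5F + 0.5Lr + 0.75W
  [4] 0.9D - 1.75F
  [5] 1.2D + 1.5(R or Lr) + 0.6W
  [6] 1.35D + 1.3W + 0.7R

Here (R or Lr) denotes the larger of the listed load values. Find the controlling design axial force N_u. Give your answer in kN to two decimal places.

875.60 kN

(R or Lr) → Lr = 92.83 kN.
[1] 1.0(485.06) - 0.6(103.88) = 485.06 - 62.33 = 422.73
[2] 1.4(485.06) + 1.6(21.16) + 0.3(92.83) = 679.08 + 33.86 + 27.85 = 740.79
[3] 1.25(485.06) + 0.5(289.90) + 0.5(92.83) + 0.75(103.88) = 875.60
[4] 0.9(485.06) - 1.75(289.90) = -70.77
[5] 1.2(485.06) + 1.5(92.83) + 0.6(103.88) = 582.07 + 139.25 + 62.33 = 783.65
[6] 1.35(485.06) + 1.3(103.88) + 0.7(21.16) = 804.69
The controlling combination is 3, giving 875.60 kN.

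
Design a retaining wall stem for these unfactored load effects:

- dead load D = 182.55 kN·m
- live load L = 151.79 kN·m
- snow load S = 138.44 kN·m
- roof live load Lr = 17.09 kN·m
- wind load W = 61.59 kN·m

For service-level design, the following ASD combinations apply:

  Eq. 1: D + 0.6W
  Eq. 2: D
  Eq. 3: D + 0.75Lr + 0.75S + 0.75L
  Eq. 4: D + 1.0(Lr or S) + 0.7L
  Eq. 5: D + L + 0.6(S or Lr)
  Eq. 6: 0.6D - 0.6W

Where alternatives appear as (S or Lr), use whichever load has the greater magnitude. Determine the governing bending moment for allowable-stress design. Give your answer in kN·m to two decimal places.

427.24 kN·m

(Lr or S) → S = 138.44 kN·m; (S or Lr) → S = 138.44 kN·m.
Eq. 1: 1.0(182.55) + 0.6(61.59) = 219.50
Eq. 2: 1.0(182.55) = 182.55
Eq. 3: 1.0(182.55) + 0.75(17.09) + 0.75(138.44) + 0.75(151.79) = 413.04
Eq. 4: 1.0(182.55) + 1.0(138.44) + 0.7(151.79) = 427.24
Eq. 5: 1.0(182.55) + 1.0(151.79) + 0.6(138.44) = 417.40
Eq. 6: 0.6(182.55) - 0.6(61.59) = 72.58
Maximum is from combination 4.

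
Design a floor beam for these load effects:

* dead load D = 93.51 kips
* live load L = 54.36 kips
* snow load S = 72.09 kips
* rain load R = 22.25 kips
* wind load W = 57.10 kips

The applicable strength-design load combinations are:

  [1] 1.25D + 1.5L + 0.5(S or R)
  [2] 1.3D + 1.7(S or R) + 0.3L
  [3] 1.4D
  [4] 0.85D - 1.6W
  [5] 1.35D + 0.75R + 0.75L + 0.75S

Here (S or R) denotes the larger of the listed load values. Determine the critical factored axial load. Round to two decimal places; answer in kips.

260.42 kips

(S or R) → S = 72.09 kips.
[1] 1.25(93.51) + 1.5(54.36) + 0.5(72.09) = 234.47
[2] 1.3(93.51) + 1.7(72.09) + 0.3(54.36) = 121.56 + 122.55 + 16.31 = 260.42
[3] 1.4(93.51) = 130.91
[4] 0.85(93.51) - 1.6(57.10) = 79.48 - 91.36 = -11.88
[5] 1.35(93.51) + 0.75(22.25) + 0.75(54.36) + 0.75(72.09) = 237.76
The controlling combination is 2, giving 260.42 kips.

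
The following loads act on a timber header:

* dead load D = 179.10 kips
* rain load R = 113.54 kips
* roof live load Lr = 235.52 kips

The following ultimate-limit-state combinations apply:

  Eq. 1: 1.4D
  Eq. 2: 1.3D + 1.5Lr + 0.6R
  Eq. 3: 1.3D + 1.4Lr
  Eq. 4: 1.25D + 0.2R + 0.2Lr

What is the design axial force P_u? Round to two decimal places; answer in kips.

Eq. 1: 1.4(179.10) = 250.74
Eq. 2: 1.3(179.10) + 1.5(235.52) + 0.6(113.54) = 232.83 + 353.28 + 68.12 = 654.23
Eq. 3: 1.3(179.10) + 1.4(235.52) = 232.83 + 329.73 = 562.56
Eq. 4: 1.25(179.10) + 0.2(113.54) + 0.2(235.52) = 223.88 + 22.71 + 47.10 = 293.69
Combination 2 governs: P_u = 654.23 kips.

654.23 kips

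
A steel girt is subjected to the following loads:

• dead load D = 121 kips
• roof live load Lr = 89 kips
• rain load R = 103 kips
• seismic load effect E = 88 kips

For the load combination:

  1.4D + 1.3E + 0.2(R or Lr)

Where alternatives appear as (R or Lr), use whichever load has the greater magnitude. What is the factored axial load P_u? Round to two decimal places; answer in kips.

(R or Lr) → R = 103 kips.
1.4(121) + 1.3(88) + 0.2(103) = 169.40 + 114.40 + 20.60 = 304.40
P_u = 304.40 kips.

304.40 kips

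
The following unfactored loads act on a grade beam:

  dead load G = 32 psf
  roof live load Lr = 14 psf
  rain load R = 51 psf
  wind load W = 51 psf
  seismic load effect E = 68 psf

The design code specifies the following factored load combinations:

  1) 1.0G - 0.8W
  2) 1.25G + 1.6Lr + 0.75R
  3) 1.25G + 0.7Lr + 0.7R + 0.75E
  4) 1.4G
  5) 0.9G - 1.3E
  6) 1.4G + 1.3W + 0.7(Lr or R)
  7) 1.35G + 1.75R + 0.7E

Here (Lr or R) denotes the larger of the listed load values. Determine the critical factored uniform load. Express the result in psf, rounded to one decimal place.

(Lr or R) → R = 51 psf.
1) 1.0(32) - 0.8(51) = 32.0 - 40.8 = -8.8
2) 1.25(32) + 1.6(14) + 0.75(51) = 40.0 + 22.4 + 38.3 = 100.7
3) 1.25(32) + 0.7(14) + 0.7(51) + 0.75(68) = 40.0 + 9.8 + 35.7 + 51.0 = 136.5
4) 1.4(32) = 44.8
5) 0.9(32) - 1.3(68) = 28.8 - 88.4 = -59.6
6) 1.4(32) + 1.3(51) + 0.7(51) = 44.8 + 66.3 + 35.7 = 146.8
7) 1.35(32) + 1.75(51) + 0.7(68) = 43.2 + 89.3 + 47.6 = 180.1
The controlling combination is 7, giving 180.1 psf.

180.1 psf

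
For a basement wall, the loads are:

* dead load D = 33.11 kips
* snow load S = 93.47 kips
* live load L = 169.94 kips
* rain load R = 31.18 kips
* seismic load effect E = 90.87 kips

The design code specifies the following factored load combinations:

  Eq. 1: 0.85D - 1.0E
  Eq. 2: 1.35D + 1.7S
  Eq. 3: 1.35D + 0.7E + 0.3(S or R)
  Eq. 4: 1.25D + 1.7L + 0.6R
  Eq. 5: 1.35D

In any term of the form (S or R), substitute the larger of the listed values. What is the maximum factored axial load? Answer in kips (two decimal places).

(S or R) → S = 93.47 kips.
Eq. 1: 0.85(33.11) - 1.0(90.87) = 28.14 - 90.87 = -62.73
Eq. 2: 1.35(33.11) + 1.7(93.47) = 44.70 + 158.90 = 203.60
Eq. 3: 1.35(33.11) + 0.7(90.87) + 0.3(93.47) = 44.70 + 63.61 + 28.04 = 136.35
Eq. 4: 1.25(33.11) + 1.7(169.94) + 0.6(31.18) = 348.99
Eq. 5: 1.35(33.11) = 44.70
Maximum is from combination 4.

348.99 kips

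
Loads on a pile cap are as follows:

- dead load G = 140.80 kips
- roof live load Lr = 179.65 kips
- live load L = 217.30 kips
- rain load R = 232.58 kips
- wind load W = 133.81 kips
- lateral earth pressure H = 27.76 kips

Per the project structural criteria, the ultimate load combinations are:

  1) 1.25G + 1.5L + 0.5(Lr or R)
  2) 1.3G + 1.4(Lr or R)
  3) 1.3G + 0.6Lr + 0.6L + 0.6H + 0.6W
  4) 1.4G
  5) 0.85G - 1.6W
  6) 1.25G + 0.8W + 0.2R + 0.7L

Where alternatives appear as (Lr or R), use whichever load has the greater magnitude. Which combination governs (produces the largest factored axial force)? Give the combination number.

Combination 1

(Lr or R) → R = 232.58 kips.
1) 1.25(140.80) + 1.5(217.30) + 0.5(232.58) = 176.00 + 325.95 + 116.29 = 618.24
2) 1.3(140.80) + 1.4(232.58) = 183.04 + 325.61 = 508.65
3) 1.3(140.80) + 0.6(179.65) + 0.6(217.30) + 0.6(27.76) + 0.6(133.81) = 518.15
4) 1.4(140.80) = 197.12
5) 0.85(140.80) - 1.6(133.81) = 119.68 - 214.10 = -94.42
6) 1.25(140.80) + 0.8(133.81) + 0.2(232.58) + 0.7(217.30) = 481.67
The largest value is 618.24 kips from combination 1.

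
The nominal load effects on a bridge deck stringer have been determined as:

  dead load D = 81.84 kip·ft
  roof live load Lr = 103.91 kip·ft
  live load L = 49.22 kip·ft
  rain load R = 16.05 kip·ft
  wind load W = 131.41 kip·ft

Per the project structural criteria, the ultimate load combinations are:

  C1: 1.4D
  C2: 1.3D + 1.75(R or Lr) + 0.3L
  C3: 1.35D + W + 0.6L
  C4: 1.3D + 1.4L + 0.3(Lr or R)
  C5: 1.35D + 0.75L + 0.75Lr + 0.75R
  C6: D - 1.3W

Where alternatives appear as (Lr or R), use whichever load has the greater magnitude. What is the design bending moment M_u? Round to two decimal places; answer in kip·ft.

(R or Lr) → Lr = 103.91 kip·ft; (Lr or R) → Lr = 103.91 kip·ft.
C1: 1.4(81.84) = 114.58
C2: 1.3(81.84) + 1.75(103.91) + 0.3(49.22) = 106.39 + 181.84 + 14.77 = 303.00
C3: 1.35(81.84) + 1.0(131.41) + 0.6(49.22) = 271.43
C4: 1.3(81.84) + 1.4(49.22) + 0.3(103.91) = 106.39 + 68.91 + 31.17 = 206.47
C5: 1.35(81.84) + 0.75(49.22) + 0.75(103.91) + 0.75(16.05) = 110.48 + 36.92 + 77.93 + 12.04 = 237.37
C6: 1.0(81.84) - 1.3(131.41) = 81.84 - 170.83 = -88.99
Combination 2 governs: M_u = 303.00 kip·ft.

303.00 kip·ft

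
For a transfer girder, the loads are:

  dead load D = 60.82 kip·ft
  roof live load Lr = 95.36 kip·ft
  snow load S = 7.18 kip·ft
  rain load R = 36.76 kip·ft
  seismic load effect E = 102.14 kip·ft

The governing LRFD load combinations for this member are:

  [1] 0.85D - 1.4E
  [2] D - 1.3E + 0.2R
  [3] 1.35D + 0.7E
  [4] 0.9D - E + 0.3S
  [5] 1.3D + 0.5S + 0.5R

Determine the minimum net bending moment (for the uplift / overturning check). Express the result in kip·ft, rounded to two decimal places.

[1] 0.85(60.82) - 1.4(102.14) = 51.70 - 143.00 = -91.30
[2] 1.0(60.82) - 1.3(102.14) + 0.2(36.76) = 60.82 - 132.78 + 7.35 = -64.61
[3] 1.35(60.82) + 0.7(102.14) = 82.11 + 71.50 = 153.61
[4] 0.9(60.82) - 1.0(102.14) + 0.3(7.18) = 54.74 - 102.14 + 2.15 = -45.25
[5] 1.3(60.82) + 0.5(7.18) + 0.5(36.76) = 79.07 + 3.59 + 18.38 = 101.04
Combination 1 gives the minimum: -91.30 kip·ft.

-91.30 kip·ft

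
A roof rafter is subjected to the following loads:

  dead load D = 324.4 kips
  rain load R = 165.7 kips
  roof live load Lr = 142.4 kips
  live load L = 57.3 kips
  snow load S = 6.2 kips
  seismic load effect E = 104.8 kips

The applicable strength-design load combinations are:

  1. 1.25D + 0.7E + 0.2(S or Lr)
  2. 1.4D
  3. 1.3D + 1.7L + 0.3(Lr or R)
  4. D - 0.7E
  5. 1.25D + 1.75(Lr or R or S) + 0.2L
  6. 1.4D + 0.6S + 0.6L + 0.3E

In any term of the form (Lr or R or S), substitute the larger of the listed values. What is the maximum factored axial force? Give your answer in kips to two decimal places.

(S or Lr) → Lr = 142.4 kips; (Lr or R) → R = 165.7 kips; (Lr or R or S) → R = 165.7 kips.
1. 1.25(324.4) + 0.7(104.8) + 0.2(142.4) = 405.50 + 73.36 + 28.48 = 507.34
2. 1.4(324.4) = 454.16
3. 1.3(324.4) + 1.7(57.3) + 0.3(165.7) = 421.72 + 97.41 + 49.71 = 568.84
4. 1.0(324.4) - 0.7(104.8) = 324.40 - 73.36 = 251.04
5. 1.25(324.4) + 1.75(165.7) + 0.2(57.3) = 405.50 + 289.98 + 11.46 = 706.94
6. 1.4(324.4) + 0.6(6.2) + 0.6(57.3) + 0.3(104.8) = 454.16 + 3.72 + 34.38 + 31.44 = 523.70
The controlling combination is 5, giving 706.94 kips.

706.94 kips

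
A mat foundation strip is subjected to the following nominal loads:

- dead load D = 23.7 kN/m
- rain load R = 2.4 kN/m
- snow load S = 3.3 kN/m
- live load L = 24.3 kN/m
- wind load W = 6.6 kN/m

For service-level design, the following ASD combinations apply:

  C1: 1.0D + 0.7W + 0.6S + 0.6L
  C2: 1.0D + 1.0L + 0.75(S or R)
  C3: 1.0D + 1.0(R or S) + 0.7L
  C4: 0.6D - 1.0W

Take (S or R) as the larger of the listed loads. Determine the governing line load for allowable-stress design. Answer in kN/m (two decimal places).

50.48 kN/m

(S or R) → S = 3.3 kN/m; (R or S) → S = 3.3 kN/m.
C1: 1.0(23.7) + 0.7(6.6) + 0.6(3.3) + 0.6(24.3) = 23.70 + 4.62 + 1.98 + 14.58 = 44.88
C2: 1.0(23.7) + 1.0(24.3) + 0.75(3.3) = 23.70 + 24.30 + 2.48 = 50.48
C3: 1.0(23.7) + 1.0(3.3) + 0.7(24.3) = 23.70 + 3.30 + 17.01 = 44.01
C4: 0.6(23.7) - 1.0(6.6) = 14.22 - 6.60 = 7.62
The controlling combination is 2, giving 50.48 kN/m.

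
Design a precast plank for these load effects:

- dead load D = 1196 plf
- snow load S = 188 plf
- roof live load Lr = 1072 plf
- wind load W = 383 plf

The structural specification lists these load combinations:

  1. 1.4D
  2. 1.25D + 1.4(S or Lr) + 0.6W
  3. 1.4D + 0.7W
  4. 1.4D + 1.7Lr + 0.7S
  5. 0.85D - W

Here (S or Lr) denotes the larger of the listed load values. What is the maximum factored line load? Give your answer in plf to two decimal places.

3628.40 plf

(S or Lr) → Lr = 1072 plf.
1. 1.4(1196) = 1674.40
2. 1.25(1196) + 1.4(1072) + 0.6(383) = 3225.60
3. 1.4(1196) + 0.7(383) = 1942.50
4. 1.4(1196) + 1.7(1072) + 0.7(188) = 3628.40
5. 0.85(1196) - 1.0(383) = 633.60
Combination 4 governs: w_u = 3628.40 plf.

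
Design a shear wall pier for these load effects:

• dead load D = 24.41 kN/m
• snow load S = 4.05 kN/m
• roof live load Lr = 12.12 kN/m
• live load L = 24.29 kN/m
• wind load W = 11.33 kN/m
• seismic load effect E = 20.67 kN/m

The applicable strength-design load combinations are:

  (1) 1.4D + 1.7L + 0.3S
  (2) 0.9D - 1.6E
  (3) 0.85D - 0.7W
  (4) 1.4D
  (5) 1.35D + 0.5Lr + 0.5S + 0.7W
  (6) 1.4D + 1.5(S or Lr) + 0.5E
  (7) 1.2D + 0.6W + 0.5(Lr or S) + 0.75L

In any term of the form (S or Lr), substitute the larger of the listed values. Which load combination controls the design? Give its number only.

Combination 1

(S or Lr) → Lr = 12.12 kN/m; (Lr or S) → Lr = 12.12 kN/m.
(1) 1.4(24.41) + 1.7(24.29) + 0.3(4.05) = 34.17 + 41.29 + 1.22 = 76.68
(2) 0.9(24.41) - 1.6(20.67) = 21.97 - 33.07 = -11.10
(3) 0.85(24.41) - 0.7(11.33) = 20.75 - 7.93 = 12.82
(4) 1.4(24.41) = 34.17
(5) 1.35(24.41) + 0.5(12.12) + 0.5(4.05) + 0.7(11.33) = 32.95 + 6.06 + 2.03 + 7.93 = 48.97
(6) 1.4(24.41) + 1.5(12.12) + 0.5(20.67) = 34.17 + 18.18 + 10.34 = 62.69
(7) 1.2(24.41) + 0.6(11.33) + 0.5(12.12) + 0.75(24.29) = 29.29 + 6.80 + 6.06 + 18.22 = 60.37
The largest value is 76.68 kN/m from combination 1.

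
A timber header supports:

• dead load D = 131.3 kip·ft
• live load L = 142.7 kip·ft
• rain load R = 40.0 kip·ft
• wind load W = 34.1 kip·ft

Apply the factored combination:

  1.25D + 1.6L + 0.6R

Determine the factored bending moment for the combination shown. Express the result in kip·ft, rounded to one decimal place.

1.25(131.3) + 1.6(142.7) + 0.6(40.0) = 416.4
M_u = 416.4 kip·ft.

416.4 kip·ft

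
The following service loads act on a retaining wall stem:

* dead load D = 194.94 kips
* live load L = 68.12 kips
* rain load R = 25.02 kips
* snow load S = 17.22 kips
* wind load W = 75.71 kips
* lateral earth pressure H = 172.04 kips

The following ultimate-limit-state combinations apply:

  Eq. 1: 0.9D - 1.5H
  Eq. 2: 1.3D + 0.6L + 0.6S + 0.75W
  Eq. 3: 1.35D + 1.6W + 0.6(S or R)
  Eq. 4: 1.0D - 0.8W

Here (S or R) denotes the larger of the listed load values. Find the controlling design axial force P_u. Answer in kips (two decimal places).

399.32 kips

(S or R) → R = 25.02 kips.
Eq. 1: 0.9(194.94) - 1.5(172.04) = -82.61
Eq. 2: 1.3(194.94) + 0.6(68.12) + 0.6(17.22) + 0.75(75.71) = 361.41
Eq. 3: 1.35(194.94) + 1.6(75.71) + 0.6(25.02) = 399.32
Eq. 4: 1.0(194.94) - 0.8(75.71) = 134.37
The controlling combination is 3, giving 399.32 kips.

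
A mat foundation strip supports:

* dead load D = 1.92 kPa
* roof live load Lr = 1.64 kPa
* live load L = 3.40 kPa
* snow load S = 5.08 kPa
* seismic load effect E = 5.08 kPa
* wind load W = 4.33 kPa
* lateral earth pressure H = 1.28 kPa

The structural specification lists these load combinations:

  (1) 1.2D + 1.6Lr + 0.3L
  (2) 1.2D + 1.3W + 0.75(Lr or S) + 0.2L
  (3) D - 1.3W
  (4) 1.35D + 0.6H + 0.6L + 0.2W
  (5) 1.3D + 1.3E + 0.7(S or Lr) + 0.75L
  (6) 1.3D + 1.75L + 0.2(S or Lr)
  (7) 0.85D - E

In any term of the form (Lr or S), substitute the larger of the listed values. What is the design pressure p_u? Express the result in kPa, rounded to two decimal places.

15.21 kPa

(Lr or S) → S = 5.08 kPa; (S or Lr) → S = 5.08 kPa.
(1) 1.2(1.92) + 1.6(1.64) + 0.3(3.40) = 5.95
(2) 1.2(1.92) + 1.3(4.33) + 0.75(5.08) + 0.2(3.40) = 12.42
(3) 1.0(1.92) - 1.3(4.33) = -3.71
(4) 1.35(1.92) + 0.6(1.28) + 0.6(3.40) + 0.2(4.33) = 6.27
(5) 1.3(1.92) + 1.3(5.08) + 0.7(5.08) + 0.75(3.40) = 15.21
(6) 1.3(1.92) + 1.75(3.40) + 0.2(5.08) = 9.46
(7) 0.85(1.92) - 1.0(5.08) = -3.45
The controlling combination is 5, giving 15.21 kPa.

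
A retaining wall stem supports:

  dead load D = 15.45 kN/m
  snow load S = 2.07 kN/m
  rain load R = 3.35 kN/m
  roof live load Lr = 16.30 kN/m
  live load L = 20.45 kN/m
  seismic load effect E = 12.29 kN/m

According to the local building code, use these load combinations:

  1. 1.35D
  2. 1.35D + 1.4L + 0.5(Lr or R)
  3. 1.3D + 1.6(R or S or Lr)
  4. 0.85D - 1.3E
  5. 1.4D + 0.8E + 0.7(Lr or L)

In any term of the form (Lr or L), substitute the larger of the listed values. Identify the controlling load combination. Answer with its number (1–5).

(Lr or R) → Lr = 16.30 kN/m; (R or S or Lr) → Lr = 16.30 kN/m; (Lr or L) → L = 20.45 kN/m.
1. 1.35(15.45) = 20.86
2. 1.35(15.45) + 1.4(20.45) + 0.5(16.30) = 20.86 + 28.63 + 8.15 = 57.64
3. 1.3(15.45) + 1.6(16.30) = 20.09 + 26.08 = 46.17
4. 0.85(15.45) - 1.3(12.29) = -2.84
5. 1.4(15.45) + 0.8(12.29) + 0.7(20.45) = 21.63 + 9.83 + 14.32 = 45.78
The largest value is 57.64 kN/m from combination 2.

Combination 2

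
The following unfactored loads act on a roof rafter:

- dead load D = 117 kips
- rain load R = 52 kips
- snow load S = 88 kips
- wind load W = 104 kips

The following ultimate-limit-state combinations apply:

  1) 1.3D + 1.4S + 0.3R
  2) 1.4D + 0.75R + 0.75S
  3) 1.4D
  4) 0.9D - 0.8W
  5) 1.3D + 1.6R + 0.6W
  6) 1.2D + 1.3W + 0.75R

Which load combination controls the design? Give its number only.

Combination 6

1) 1.3(117) + 1.4(88) + 0.3(52) = 290.9
2) 1.4(117) + 0.75(52) + 0.75(88) = 268.8
3) 1.4(117) = 163.8
4) 0.9(117) - 0.8(104) = 22.1
5) 1.3(117) + 1.6(52) + 0.6(104) = 297.7
6) 1.2(117) + 1.3(104) + 0.75(52) = 314.6
The largest value is 314.6 kips from combination 6.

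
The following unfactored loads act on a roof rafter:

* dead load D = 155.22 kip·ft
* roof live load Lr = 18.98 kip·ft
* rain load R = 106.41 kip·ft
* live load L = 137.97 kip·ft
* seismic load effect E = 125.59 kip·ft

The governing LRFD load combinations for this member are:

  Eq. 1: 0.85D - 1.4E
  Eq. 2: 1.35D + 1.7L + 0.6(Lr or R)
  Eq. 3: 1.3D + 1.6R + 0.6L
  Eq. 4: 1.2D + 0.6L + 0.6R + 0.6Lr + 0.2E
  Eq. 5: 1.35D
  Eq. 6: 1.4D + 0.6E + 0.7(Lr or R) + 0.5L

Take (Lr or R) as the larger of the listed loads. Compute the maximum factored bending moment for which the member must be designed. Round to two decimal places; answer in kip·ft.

507.94 kip·ft

(Lr or R) → R = 106.41 kip·ft.
Eq. 1: 0.85(155.22) - 1.4(125.59) = 131.94 - 175.83 = -43.89
Eq. 2: 1.35(155.22) + 1.7(137.97) + 0.6(106.41) = 507.94
Eq. 3: 1.3(155.22) + 1.6(106.41) + 0.6(137.97) = 454.82
Eq. 4: 1.2(155.22) + 0.6(137.97) + 0.6(106.41) + 0.6(18.98) + 0.2(125.59) = 186.26 + 82.78 + 63.85 + 11.39 + 25.12 = 369.40
Eq. 5: 1.35(155.22) = 209.55
Eq. 6: 1.4(155.22) + 0.6(125.59) + 0.7(106.41) + 0.5(137.97) = 436.13
The controlling combination is 2, giving 507.94 kip·ft.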